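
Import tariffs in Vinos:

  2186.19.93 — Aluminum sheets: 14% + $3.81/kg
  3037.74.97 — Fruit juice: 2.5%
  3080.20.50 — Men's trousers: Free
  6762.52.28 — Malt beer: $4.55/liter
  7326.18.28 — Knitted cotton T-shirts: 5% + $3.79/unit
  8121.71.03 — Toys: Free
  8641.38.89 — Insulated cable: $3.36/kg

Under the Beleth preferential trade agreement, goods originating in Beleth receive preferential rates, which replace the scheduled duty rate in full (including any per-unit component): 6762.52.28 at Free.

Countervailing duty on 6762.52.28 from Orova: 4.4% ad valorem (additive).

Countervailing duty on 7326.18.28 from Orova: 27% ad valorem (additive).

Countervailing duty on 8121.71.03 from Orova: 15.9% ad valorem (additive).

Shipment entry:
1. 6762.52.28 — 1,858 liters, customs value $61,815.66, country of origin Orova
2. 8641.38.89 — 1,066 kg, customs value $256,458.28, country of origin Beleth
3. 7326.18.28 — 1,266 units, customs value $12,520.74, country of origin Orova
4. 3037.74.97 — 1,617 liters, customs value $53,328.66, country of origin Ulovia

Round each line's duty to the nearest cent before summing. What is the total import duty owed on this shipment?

Line 1 (6762.52.28, Orova, 1,858 liters, $61,815.66):
Base rate for 6762.52.28 is $4.55/liter.
6762.52.28 has an FTA preferential rate, but origin Orova is not Beleth; base rate stands.
Additional duty on 6762.52.28 from Orova: +4.4% ad valorem. Applied ad valorem rate = 4.4%.
Duty = $61,815.66 × 4.4% + 1,858 × $4.55 = $11,173.79.
Line 2 (8641.38.89, Beleth, 1,066 kg, $256,458.28):
Base rate for 8641.38.89 is $3.36/kg.
Origin Beleth is the FTA partner but 8641.38.89 is not on the preference list; base rate stands.
Duty = 1,066 × $3.36 = $3,581.76.
Line 3 (7326.18.28, Orova, 1,266 units, $12,520.74):
Base rate for 7326.18.28 is 5% + $3.79/unit.
Additional duty on 7326.18.28 from Orova: +27%. Applied ad valorem rate: 5% + 27% = 32%.
Duty = $12,520.74 × 32% + 1,266 × $3.79 = $8,804.78.
Line 4 (3037.74.97, Ulovia, 1,617 liters, $53,328.66):
Base rate for 3037.74.97 is 2.5%.
Duty = $53,328.66 × 2.5% = $1,333.22.
Total = $11,173.79 + $3,581.76 + $8,804.78 + $1,333.22 = $24,893.55.

$24,893.55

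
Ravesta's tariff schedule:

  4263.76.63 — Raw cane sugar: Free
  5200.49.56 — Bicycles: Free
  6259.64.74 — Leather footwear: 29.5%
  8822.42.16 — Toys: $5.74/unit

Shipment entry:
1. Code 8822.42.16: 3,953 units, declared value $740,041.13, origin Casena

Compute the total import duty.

$22,690.22

Line 1 (8822.42.16, Casena, 3,953 units, $740,041.13):
Base rate for 8822.42.16 is $5.74/unit.
Duty = 3,953 × $5.74 = $22,690.22.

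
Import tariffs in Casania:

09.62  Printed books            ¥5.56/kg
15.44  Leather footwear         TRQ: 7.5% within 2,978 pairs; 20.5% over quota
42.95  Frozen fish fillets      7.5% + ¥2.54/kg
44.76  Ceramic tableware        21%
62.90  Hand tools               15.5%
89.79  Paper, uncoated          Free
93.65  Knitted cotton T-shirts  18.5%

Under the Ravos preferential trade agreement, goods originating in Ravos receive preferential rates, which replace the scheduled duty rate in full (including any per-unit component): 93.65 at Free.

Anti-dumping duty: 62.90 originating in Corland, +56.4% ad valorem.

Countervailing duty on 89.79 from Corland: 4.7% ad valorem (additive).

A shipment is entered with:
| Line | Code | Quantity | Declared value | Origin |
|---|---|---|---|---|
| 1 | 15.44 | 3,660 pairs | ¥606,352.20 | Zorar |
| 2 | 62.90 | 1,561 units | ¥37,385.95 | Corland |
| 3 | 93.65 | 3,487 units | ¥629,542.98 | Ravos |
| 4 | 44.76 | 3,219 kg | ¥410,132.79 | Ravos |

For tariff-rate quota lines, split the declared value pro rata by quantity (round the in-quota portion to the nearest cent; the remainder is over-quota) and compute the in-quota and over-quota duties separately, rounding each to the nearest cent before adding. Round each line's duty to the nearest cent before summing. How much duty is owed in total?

¥173,173.10

Line 1 (15.44, Zorar, 3,660 pairs, ¥606,352.20):
Code 15.44 is under a tariff-rate quota (threshold 2,978 pairs). In-quota: 2,978 pairs at 7.5%; over-quota: 682 pairs at 20.5%.
Pro-rata value split: in-quota = ¥606,352.20 × 2,978/3,660 = ¥493,365.26; over-quota = ¥606,352.20 − ¥493,365.26 = ¥112,986.94.
In-quota duty = ¥493,365.26 × 7.5% = ¥37,002.39. Over-quota duty = ¥112,986.94 × 20.5% = ¥23,162.32.
Line duty = ¥37,002.39 + ¥23,162.32 = ¥60,164.71.
Line 2 (62.90, Corland, 1,561 units, ¥37,385.95):
Base rate for 62.90 is 15.5%.
Additional duty on 62.90 from Corland: +56.4%. Applied ad valorem rate: 15.5% + 56.4% = 71.9%.
Duty = ¥37,385.95 × 71.9% = ¥26,880.50.
Line 3 (93.65, Ravos, 3,487 units, ¥629,542.98):
Base rate for 93.65 is 18.5%.
Origin Ravos qualifies under the Casania–Ravos agreement and 93.65 is covered: preferential rate Free applies instead.
Duty = ¥629,542.98 × 0% = ¥0.00.
Line 4 (44.76, Ravos, 3,219 kg, ¥410,132.79):
Base rate for 44.76 is 21%.
Origin Ravos is the FTA partner but 44.76 is not on the preference list; base rate stands.
Duty = ¥410,132.79 × 21% = ¥86,127.89.
Total = ¥60,164.71 + ¥26,880.50 + ¥0.00 + ¥86,127.89 = ¥173,173.10.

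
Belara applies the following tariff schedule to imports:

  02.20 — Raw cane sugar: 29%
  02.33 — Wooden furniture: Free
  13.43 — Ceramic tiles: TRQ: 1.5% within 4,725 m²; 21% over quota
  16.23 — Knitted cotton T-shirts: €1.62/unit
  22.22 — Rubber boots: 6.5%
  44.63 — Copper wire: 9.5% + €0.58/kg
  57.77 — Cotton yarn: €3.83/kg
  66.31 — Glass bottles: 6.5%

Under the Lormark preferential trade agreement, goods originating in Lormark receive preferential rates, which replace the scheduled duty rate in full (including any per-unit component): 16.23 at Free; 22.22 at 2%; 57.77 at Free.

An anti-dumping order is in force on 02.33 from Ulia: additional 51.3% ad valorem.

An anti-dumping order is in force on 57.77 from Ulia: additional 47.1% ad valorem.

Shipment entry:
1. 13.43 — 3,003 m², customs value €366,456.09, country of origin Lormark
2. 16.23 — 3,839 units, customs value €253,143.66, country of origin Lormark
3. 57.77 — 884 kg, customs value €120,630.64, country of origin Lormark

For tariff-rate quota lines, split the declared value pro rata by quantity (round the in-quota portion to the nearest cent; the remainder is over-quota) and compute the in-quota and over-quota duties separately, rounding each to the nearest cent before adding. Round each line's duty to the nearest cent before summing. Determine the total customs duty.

€5,496.84

Line 1 (13.43, Lormark, 3,003 m², €366,456.09):
Code 13.43 is under a tariff-rate quota (threshold 4,725 m²). Quantity 3,003 m² is within the quota, so the in-quota rate 1.5% applies to the full value.
Duty = €366,456.09 × 1.5% = €5,496.84.
Line 2 (16.23, Lormark, 3,839 units, €253,143.66):
Base rate for 16.23 is €1.62/unit.
Origin Lormark qualifies under the Belara–Lormark agreement and 16.23 is covered: preferential rate Free applies instead.
Duty = €253,143.66 × 0% = €0.00.
Line 3 (57.77, Lormark, 884 kg, €120,630.64):
Base rate for 57.77 is €3.83/kg.
Origin Lormark qualifies under the Belara–Lormark agreement and 57.77 is covered: preferential rate Free applies instead.
The additional-duty order on 57.77 targets Ulia, not Lormark; it does not apply.
Duty = €120,630.64 × 0% = €0.00.
Total = €5,496.84 + €0.00 + €0.00 = €5,496.84.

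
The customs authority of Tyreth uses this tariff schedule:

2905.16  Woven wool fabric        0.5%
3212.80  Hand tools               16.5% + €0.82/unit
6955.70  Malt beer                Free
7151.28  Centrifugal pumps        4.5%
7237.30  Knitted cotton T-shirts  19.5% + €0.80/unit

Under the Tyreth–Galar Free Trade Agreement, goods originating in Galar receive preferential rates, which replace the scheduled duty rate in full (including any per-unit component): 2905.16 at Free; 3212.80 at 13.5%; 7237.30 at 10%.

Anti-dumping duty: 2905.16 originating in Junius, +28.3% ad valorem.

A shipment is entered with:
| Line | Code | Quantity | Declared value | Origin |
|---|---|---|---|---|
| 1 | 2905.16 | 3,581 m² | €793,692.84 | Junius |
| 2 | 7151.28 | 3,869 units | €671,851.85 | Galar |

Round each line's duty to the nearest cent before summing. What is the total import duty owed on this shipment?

€258,816.87

Line 1 (2905.16, Junius, 3,581 m², €793,692.84):
Base rate for 2905.16 is 0.5%.
2905.16 has an FTA preferential rate, but origin Junius is not Galar; base rate stands.
Additional duty on 2905.16 from Junius: +28.3%. Applied ad valorem rate: 0.5% + 28.3% = 28.8%.
Duty = €793,692.84 × 28.8% = €228,583.54.
Line 2 (7151.28, Galar, 3,869 units, €671,851.85):
Base rate for 7151.28 is 4.5%.
Origin Galar is the FTA partner but 7151.28 is not on the preference list; base rate stands.
Duty = €671,851.85 × 4.5% = €30,233.33.
Total = €228,583.54 + €30,233.33 = €258,816.87.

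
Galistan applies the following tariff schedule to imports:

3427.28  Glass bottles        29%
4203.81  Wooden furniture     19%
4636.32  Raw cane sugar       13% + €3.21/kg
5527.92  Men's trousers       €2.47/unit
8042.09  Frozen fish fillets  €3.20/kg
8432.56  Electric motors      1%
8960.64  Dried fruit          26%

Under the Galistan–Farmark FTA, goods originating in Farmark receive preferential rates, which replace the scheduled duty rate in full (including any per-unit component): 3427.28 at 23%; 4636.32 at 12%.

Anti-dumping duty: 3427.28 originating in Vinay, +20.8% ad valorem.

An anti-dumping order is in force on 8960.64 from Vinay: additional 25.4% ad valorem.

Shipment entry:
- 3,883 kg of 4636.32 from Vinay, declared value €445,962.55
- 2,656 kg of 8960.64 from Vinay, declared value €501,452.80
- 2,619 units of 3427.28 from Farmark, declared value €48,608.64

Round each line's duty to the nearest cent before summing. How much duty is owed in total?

Line 1 (4636.32, Vinay, 3,883 kg, €445,962.55):
Base rate for 4636.32 is 13% + €3.21/kg.
4636.32 has an FTA preferential rate, but origin Vinay is not Farmark; base rate stands.
Duty = €445,962.55 × 13% + 3,883 × €3.21 = €70,439.56.
Line 2 (8960.64, Vinay, 2,656 kg, €501,452.80):
Base rate for 8960.64 is 26%.
Additional duty on 8960.64 from Vinay: +25.4%. Applied ad valorem rate: 26% + 25.4% = 51.4%.
Duty = €501,452.80 × 51.4% = €257,746.74.
Line 3 (3427.28, Farmark, 2,619 units, €48,608.64):
Base rate for 3427.28 is 29%.
Origin Farmark qualifies under the Galistan–Farmark agreement and 3427.28 is covered: preferential rate 23% applies instead.
The additional-duty order on 3427.28 targets Vinay, not Farmark; it does not apply.
Duty = €48,608.64 × 23% = €11,179.99.
Total = €70,439.56 + €257,746.74 + €11,179.99 = €339,366.29.

€339,366.29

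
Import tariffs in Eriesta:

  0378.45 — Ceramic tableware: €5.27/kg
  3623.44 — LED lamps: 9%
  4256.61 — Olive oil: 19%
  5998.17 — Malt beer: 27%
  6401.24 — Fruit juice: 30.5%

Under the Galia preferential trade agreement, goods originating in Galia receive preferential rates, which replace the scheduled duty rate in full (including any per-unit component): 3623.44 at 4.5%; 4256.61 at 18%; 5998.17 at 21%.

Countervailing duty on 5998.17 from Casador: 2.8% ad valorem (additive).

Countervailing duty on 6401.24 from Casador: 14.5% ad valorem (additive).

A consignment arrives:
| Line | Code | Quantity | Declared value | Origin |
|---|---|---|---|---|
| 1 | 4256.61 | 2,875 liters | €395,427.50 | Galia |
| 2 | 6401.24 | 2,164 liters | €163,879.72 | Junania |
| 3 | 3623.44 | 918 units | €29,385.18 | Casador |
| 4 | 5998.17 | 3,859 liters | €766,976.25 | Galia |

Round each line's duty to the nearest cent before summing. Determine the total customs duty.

€284,869.94

Line 1 (4256.61, Galia, 2,875 liters, €395,427.50):
Base rate for 4256.61 is 19%.
Origin Galia qualifies under the Eriesta–Galia agreement and 4256.61 is covered: preferential rate 18% applies instead.
Duty = €395,427.50 × 18% = €71,176.95.
Line 2 (6401.24, Junania, 2,164 liters, €163,879.72):
Base rate for 6401.24 is 30.5%.
The additional-duty order on 6401.24 targets Casador, not Junania; it does not apply.
Duty = €163,879.72 × 30.5% = €49,983.31.
Line 3 (3623.44, Casador, 918 units, €29,385.18):
Base rate for 3623.44 is 9%.
3623.44 has an FTA preferential rate, but origin Casador is not Galia; base rate stands.
Duty = €29,385.18 × 9% = €2,644.67.
Line 4 (5998.17, Galia, 3,859 liters, €766,976.25):
Base rate for 5998.17 is 27%.
Origin Galia qualifies under the Eriesta–Galia agreement and 5998.17 is covered: preferential rate 21% applies instead.
The additional-duty order on 5998.17 targets Casador, not Galia; it does not apply.
Duty = €766,976.25 × 21% = €161,065.01.
Total = €71,176.95 + €49,983.31 + €2,644.67 + €161,065.01 = €284,869.94.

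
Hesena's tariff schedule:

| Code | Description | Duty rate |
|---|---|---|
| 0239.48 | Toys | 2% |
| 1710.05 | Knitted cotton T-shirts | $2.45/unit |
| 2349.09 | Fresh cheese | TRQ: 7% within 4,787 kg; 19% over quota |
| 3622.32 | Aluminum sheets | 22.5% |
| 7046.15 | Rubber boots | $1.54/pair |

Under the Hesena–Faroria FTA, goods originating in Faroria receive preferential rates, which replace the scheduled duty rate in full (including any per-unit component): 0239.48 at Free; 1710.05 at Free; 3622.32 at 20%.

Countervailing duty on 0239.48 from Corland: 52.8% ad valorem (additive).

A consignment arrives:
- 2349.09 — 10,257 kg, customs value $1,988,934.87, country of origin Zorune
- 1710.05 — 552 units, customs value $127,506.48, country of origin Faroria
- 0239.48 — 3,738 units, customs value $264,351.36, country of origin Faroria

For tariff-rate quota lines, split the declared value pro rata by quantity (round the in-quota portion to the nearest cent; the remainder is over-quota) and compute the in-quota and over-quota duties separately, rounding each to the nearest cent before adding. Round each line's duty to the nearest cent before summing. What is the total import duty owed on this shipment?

$266,507.96

Line 1 (2349.09, Zorune, 10,257 kg, $1,988,934.87):
Code 2349.09 is under a tariff-rate quota (threshold 4,787 kg). In-quota: 4,787 kg at 7%; over-quota: 5,470 kg at 19%.
Pro-rata value split: in-quota = $1,988,934.87 × 4,787/10,257 = $928,247.17; over-quota = $1,988,934.87 − $928,247.17 = $1,060,687.70.
In-quota duty = $928,247.17 × 7% = $64,977.30. Over-quota duty = $1,060,687.70 × 19% = $201,530.66.
Line duty = $64,977.30 + $201,530.66 = $266,507.96.
Line 2 (1710.05, Faroria, 552 units, $127,506.48):
Base rate for 1710.05 is $2.45/unit.
Origin Faroria qualifies under the Hesena–Faroria agreement and 1710.05 is covered: preferential rate Free applies instead.
Duty = $127,506.48 × 0% = $0.00.
Line 3 (0239.48, Faroria, 3,738 units, $264,351.36):
Base rate for 0239.48 is 2%.
Origin Faroria qualifies under the Hesena–Faroria agreement and 0239.48 is covered: preferential rate Free applies instead.
The additional-duty order on 0239.48 targets Corland, not Faroria; it does not apply.
Duty = $264,351.36 × 0% = $0.00.
Total = $266,507.96 + $0.00 + $0.00 = $266,507.96.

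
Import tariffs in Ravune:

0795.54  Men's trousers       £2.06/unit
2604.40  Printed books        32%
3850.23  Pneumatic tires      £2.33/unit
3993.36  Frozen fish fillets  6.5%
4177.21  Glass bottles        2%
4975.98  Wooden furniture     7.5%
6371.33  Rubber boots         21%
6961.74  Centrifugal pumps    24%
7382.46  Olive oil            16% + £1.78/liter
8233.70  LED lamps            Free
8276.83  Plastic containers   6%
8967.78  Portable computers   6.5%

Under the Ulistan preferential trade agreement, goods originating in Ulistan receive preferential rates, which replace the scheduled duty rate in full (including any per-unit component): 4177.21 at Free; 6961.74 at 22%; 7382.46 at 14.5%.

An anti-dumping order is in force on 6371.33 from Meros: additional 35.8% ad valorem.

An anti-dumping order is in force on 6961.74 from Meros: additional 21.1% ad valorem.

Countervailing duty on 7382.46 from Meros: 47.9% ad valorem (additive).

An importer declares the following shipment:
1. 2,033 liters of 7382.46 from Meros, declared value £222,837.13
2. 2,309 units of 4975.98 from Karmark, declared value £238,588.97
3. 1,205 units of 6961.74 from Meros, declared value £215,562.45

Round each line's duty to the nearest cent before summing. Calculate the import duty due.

£261,124.50

Line 1 (7382.46, Meros, 2,033 liters, £222,837.13):
Base rate for 7382.46 is 16% + £1.78/liter.
7382.46 has an FTA preferential rate, but origin Meros is not Ulistan; base rate stands.
Additional duty on 7382.46 from Meros: +47.9%. Applied ad valorem rate: 16% + 47.9% = 63.9%.
Duty = £222,837.13 × 63.9% + 2,033 × £1.78 = £146,011.67.
Line 2 (4975.98, Karmark, 2,309 units, £238,588.97):
Base rate for 4975.98 is 7.5%.
Duty = £238,588.97 × 7.5% = £17,894.17.
Line 3 (6961.74, Meros, 1,205 units, £215,562.45):
Base rate for 6961.74 is 24%.
6961.74 has an FTA preferential rate, but origin Meros is not Ulistan; base rate stands.
Additional duty on 6961.74 from Meros: +21.1%. Applied ad valorem rate: 24% + 21.1% = 45.1%.
Duty = £215,562.45 × 45.1% = £97,218.66.
Total = £146,011.67 + £17,894.17 + £97,218.66 = £261,124.50.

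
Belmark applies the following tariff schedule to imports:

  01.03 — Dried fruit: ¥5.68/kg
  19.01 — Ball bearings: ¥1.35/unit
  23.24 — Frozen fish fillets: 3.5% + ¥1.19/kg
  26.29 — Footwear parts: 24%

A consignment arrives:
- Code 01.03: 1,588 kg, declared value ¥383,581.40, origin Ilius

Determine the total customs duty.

Line 1 (01.03, Ilius, 1,588 kg, ¥383,581.40):
Base rate for 01.03 is ¥5.68/kg.
Duty = 1,588 × ¥5.68 = ¥9,019.84.

¥9,019.84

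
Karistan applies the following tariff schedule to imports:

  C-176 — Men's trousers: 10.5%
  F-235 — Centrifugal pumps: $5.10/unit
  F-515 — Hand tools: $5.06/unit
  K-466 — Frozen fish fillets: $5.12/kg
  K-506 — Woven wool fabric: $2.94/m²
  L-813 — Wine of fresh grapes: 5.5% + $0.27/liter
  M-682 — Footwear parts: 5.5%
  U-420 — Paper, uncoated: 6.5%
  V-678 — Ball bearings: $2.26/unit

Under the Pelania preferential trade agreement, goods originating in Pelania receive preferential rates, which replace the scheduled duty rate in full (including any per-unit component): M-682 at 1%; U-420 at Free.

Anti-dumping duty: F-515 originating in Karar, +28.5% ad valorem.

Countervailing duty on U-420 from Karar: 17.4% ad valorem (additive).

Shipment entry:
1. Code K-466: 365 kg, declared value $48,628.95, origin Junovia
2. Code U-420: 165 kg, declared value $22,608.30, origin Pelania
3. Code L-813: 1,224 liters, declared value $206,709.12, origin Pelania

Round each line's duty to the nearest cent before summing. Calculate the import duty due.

Line 1 (K-466, Junovia, 365 kg, $48,628.95):
Base rate for K-466 is $5.12/kg.
Duty = 365 × $5.12 = $1,868.80.
Line 2 (U-420, Pelania, 165 kg, $22,608.30):
Base rate for U-420 is 6.5%.
Origin Pelania qualifies under the Karistan–Pelania agreement and U-420 is covered: preferential rate Free applies instead.
The additional-duty order on U-420 targets Karar, not Pelania; it does not apply.
Duty = $22,608.30 × 0% = $0.00.
Line 3 (L-813, Pelania, 1,224 liters, $206,709.12):
Base rate for L-813 is 5.5% + $0.27/liter.
Origin Pelania is the FTA partner but L-813 is not on the preference list; base rate stands.
Duty = $206,709.12 × 5.5% + 1,224 × $0.27 = $11,699.48.
Total = $1,868.80 + $0.00 + $11,699.48 = $13,568.28.

$13,568.28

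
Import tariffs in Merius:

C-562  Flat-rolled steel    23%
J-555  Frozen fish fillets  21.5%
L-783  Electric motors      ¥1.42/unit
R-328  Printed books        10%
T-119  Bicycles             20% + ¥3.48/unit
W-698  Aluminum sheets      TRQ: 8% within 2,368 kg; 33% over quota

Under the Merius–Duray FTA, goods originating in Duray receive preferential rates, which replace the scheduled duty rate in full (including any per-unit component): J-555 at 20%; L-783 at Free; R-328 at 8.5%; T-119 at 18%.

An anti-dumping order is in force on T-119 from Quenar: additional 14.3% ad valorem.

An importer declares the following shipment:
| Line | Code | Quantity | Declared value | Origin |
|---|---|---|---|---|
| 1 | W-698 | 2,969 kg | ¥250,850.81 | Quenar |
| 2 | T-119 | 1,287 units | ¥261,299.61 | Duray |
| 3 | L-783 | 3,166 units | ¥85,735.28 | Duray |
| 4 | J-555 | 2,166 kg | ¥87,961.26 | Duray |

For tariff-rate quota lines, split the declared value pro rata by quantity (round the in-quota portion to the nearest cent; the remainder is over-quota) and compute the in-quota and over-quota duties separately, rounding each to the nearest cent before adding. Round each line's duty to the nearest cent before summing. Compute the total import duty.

Line 1 (W-698, Quenar, 2,969 kg, ¥250,850.81):
Code W-698 is under a tariff-rate quota (threshold 2,368 kg). In-quota: 2,368 kg at 8%; over-quota: 601 kg at 33%.
Pro-rata value split: in-quota = ¥250,850.81 × 2,368/2,969 = ¥200,072.32; over-quota = ¥250,850.81 − ¥200,072.32 = ¥50,778.49.
In-quota duty = ¥200,072.32 × 8% = ¥16,005.79. Over-quota duty = ¥50,778.49 × 33% = ¥16,756.90.
Line duty = ¥16,005.79 + ¥16,756.90 = ¥32,762.69.
Line 2 (T-119, Duray, 1,287 units, ¥261,299.61):
Base rate for T-119 is 20% + ¥3.48/unit.
Origin Duray qualifies under the Merius–Duray agreement and T-119 is covered: preferential rate 18% applies instead.
The additional-duty order on T-119 targets Quenar, not Duray; it does not apply.
Duty = ¥261,299.61 × 18% = ¥47,033.93.
Line 3 (L-783, Duray, 3,166 units, ¥85,735.28):
Base rate for L-783 is ¥1.42/unit.
Origin Duray qualifies under the Merius–Duray agreement and L-783 is covered: preferential rate Free applies instead.
Duty = ¥85,735.28 × 0% = ¥0.00.
Line 4 (J-555, Duray, 2,166 kg, ¥87,961.26):
Base rate for J-555 is 21.5%.
Origin Duray qualifies under the Merius–Duray agreement and J-555 is covered: preferential rate 20% applies instead.
Duty = ¥87,961.26 × 20% = ¥17,592.25.
Total = ¥32,762.69 + ¥47,033.93 + ¥0.00 + ¥17,592.25 = ¥97,388.87.

¥97,388.87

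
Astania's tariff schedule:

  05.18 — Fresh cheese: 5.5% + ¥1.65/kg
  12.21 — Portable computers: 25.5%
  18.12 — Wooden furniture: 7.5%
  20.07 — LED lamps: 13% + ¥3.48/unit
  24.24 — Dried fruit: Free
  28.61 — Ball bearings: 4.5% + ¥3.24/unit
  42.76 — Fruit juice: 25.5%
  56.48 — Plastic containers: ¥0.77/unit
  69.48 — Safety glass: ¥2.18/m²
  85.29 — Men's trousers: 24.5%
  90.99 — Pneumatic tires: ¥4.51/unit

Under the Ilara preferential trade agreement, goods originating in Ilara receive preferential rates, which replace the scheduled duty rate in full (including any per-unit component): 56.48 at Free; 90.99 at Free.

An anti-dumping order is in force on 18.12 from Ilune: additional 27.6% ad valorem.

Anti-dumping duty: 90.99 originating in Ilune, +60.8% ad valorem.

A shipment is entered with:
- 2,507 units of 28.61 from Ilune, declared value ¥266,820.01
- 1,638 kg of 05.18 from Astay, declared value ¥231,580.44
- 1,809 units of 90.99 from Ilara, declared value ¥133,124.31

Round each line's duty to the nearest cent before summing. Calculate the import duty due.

Line 1 (28.61, Ilune, 2,507 units, ¥266,820.01):
Base rate for 28.61 is 4.5% + ¥3.24/unit.
Duty = ¥266,820.01 × 4.5% + 2,507 × ¥3.24 = ¥20,129.58.
Line 2 (05.18, Astay, 1,638 kg, ¥231,580.44):
Base rate for 05.18 is 5.5% + ¥1.65/kg.
Duty = ¥231,580.44 × 5.5% + 1,638 × ¥1.65 = ¥15,439.62.
Line 3 (90.99, Ilara, 1,809 units, ¥133,124.31):
Base rate for 90.99 is ¥4.51/unit.
Origin Ilara qualifies under the Astania–Ilara agreement and 90.99 is covered: preferential rate Free applies instead.
The additional-duty order on 90.99 targets Ilune, not Ilara; it does not apply.
Duty = ¥133,124.31 × 0% = ¥0.00.
Total = ¥20,129.58 + ¥15,439.62 + ¥0.00 = ¥35,569.20.

¥35,569.20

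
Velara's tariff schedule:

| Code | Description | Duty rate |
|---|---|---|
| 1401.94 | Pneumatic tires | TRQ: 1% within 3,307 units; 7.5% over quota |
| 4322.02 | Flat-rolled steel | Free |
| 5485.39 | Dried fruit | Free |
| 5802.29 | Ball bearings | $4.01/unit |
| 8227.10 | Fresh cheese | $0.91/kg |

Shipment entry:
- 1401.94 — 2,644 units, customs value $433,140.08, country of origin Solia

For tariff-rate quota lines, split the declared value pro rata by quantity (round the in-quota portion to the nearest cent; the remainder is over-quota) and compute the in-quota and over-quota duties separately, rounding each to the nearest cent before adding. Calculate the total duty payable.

Line 1 (1401.94, Solia, 2,644 units, $433,140.08):
Code 1401.94 is under a tariff-rate quota (threshold 3,307 units). Quantity 2,644 units is within the quota, so the in-quota rate 1% applies to the full value.
Duty = $433,140.08 × 1% = $4,331.40.

$4,331.40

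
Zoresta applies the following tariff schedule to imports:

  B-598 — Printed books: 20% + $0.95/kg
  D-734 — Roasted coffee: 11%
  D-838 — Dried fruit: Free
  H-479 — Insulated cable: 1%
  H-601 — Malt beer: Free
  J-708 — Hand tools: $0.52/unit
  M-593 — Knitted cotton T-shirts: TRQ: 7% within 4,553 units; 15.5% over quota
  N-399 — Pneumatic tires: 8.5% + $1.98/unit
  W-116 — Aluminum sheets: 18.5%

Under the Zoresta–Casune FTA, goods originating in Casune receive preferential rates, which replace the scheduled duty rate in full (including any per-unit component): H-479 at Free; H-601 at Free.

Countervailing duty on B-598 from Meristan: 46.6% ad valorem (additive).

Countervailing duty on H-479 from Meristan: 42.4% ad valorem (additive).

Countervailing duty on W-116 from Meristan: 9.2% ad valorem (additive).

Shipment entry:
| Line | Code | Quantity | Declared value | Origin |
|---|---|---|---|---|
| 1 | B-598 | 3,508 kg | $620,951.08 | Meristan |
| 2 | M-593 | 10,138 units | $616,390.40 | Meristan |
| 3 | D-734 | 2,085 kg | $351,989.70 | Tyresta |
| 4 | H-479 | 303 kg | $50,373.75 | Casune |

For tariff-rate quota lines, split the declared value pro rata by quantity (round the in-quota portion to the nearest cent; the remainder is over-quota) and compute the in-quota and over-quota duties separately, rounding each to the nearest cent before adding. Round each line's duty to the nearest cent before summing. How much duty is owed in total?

$527,615.50

Line 1 (B-598, Meristan, 3,508 kg, $620,951.08):
Base rate for B-598 is 20% + $0.95/kg.
Additional duty on B-598 from Meristan: +46.6%. Applied ad valorem rate: 20% + 46.6% = 66.6%.
Duty = $620,951.08 × 66.6% + 3,508 × $0.95 = $416,886.02.
Line 2 (M-593, Meristan, 10,138 units, $616,390.40):
Code M-593 is under a tariff-rate quota (threshold 4,553 units). In-quota: 4,553 units at 7%; over-quota: 5,585 units at 15.5%.
Pro-rata value split: in-quota = $616,390.40 × 4,553/10,138 = $276,822.40; over-quota = $616,390.40 − $276,822.40 = $339,568.00.
In-quota duty = $276,822.40 × 7% = $19,377.57. Over-quota duty = $339,568.00 × 15.5% = $52,633.04.
Line duty = $19,377.57 + $52,633.04 = $72,010.61.
Line 3 (D-734, Tyresta, 2,085 kg, $351,989.70):
Base rate for D-734 is 11%.
Duty = $351,989.70 × 11% = $38,718.87.
Line 4 (H-479, Casune, 303 kg, $50,373.75):
Base rate for H-479 is 1%.
Origin Casune qualifies under the Zoresta–Casune agreement and H-479 is covered: preferential rate Free applies instead.
The additional-duty order on H-479 targets Meristan, not Casune; it does not apply.
Duty = $50,373.75 × 0% = $0.00.
Total = $416,886.02 + $72,010.61 + $38,718.87 + $0.00 = $527,615.50.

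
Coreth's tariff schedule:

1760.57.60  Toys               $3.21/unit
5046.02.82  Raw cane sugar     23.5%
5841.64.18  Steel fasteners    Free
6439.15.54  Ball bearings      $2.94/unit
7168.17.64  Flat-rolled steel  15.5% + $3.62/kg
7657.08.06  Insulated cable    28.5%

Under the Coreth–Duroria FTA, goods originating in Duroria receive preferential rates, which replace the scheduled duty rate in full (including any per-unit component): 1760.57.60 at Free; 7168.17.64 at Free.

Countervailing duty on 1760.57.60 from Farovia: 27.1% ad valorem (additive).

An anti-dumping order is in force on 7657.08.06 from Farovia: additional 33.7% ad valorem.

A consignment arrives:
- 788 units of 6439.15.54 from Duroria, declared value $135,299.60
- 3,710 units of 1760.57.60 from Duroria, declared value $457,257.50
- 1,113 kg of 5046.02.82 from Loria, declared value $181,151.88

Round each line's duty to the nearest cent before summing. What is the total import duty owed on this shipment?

$44,887.41

Line 1 (6439.15.54, Duroria, 788 units, $135,299.60):
Base rate for 6439.15.54 is $2.94/unit.
Origin Duroria is the FTA partner but 6439.15.54 is not on the preference list; base rate stands.
Duty = 788 × $2.94 = $2,316.72.
Line 2 (1760.57.60, Duroria, 3,710 units, $457,257.50):
Base rate for 1760.57.60 is $3.21/unit.
Origin Duroria qualifies under the Coreth–Duroria agreement and 1760.57.60 is covered: preferential rate Free applies instead.
The additional-duty order on 1760.57.60 targets Farovia, not Duroria; it does not apply.
Duty = $457,257.50 × 0% = $0.00.
Line 3 (5046.02.82, Loria, 1,113 kg, $181,151.88):
Base rate for 5046.02.82 is 23.5%.
Duty = $181,151.88 × 23.5% = $42,570.69.
Total = $2,316.72 + $0.00 + $42,570.69 = $44,887.41.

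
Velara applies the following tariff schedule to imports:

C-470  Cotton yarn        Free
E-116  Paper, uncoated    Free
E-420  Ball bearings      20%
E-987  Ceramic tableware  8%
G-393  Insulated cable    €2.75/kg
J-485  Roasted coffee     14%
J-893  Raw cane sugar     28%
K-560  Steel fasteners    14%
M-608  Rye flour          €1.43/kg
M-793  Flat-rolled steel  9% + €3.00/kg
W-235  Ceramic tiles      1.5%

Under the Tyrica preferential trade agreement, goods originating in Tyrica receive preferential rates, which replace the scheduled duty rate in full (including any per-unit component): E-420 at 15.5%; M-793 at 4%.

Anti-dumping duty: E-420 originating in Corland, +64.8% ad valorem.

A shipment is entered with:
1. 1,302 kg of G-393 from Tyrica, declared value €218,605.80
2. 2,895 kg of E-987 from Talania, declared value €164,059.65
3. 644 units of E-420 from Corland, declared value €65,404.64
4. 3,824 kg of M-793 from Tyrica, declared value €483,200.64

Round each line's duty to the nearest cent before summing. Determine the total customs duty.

Line 1 (G-393, Tyrica, 1,302 kg, €218,605.80):
Base rate for G-393 is €2.75/kg.
Origin Tyrica is the FTA partner but G-393 is not on the preference list; base rate stands.
Duty = 1,302 × €2.75 = €3,580.50.
Line 2 (E-987, Talania, 2,895 kg, €164,059.65):
Base rate for E-987 is 8%.
Duty = €164,059.65 × 8% = €13,124.77.
Line 3 (E-420, Corland, 644 units, €65,404.64):
Base rate for E-420 is 20%.
E-420 has an FTA preferential rate, but origin Corland is not Tyrica; base rate stands.
Additional duty on E-420 from Corland: +64.8%. Applied ad valorem rate: 20% + 64.8% = 84.8%.
Duty = €65,404.64 × 84.8% = €55,463.13.
Line 4 (M-793, Tyrica, 3,824 kg, €483,200.64):
Base rate for M-793 is 9% + €3.00/kg.
Origin Tyrica qualifies under the Velara–Tyrica agreement and M-793 is covered: preferential rate 4% applies instead.
Duty = €483,200.64 × 4% = €19,328.03.
Total = €3,580.50 + €13,124.77 + €55,463.13 + €19,328.03 = €91,496.43.

€91,496.43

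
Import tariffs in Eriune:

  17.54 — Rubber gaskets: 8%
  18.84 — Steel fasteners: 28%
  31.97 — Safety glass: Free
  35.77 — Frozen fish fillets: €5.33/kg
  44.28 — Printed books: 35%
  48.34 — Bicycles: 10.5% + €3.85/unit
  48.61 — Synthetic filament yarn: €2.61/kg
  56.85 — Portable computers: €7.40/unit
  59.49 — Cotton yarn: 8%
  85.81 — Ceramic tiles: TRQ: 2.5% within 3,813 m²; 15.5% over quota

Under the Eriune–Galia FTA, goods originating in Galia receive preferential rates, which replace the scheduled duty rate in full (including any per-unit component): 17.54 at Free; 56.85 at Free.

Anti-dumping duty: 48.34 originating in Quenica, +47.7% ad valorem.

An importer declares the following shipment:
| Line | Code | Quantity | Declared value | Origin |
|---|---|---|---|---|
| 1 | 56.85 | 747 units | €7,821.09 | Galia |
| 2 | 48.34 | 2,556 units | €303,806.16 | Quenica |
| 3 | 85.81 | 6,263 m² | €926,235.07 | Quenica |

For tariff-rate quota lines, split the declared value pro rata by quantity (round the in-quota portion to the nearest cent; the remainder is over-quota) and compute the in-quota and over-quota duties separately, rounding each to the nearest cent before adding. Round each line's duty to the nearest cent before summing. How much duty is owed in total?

Line 1 (56.85, Galia, 747 units, €7,821.09):
Base rate for 56.85 is €7.40/unit.
Origin Galia qualifies under the Eriune–Galia agreement and 56.85 is covered: preferential rate Free applies instead.
Duty = €7,821.09 × 0% = €0.00.
Line 2 (48.34, Quenica, 2,556 units, €303,806.16):
Base rate for 48.34 is 10.5% + €3.85/unit.
Additional duty on 48.34 from Quenica: +47.7%. Applied ad valorem rate: 10.5% + 47.7% = 58.2%.
Duty = €303,806.16 × 58.2% + 2,556 × €3.85 = €186,655.79.
Line 3 (85.81, Quenica, 6,263 m², €926,235.07):
Code 85.81 is under a tariff-rate quota (threshold 3,813 m²). In-quota: 3,813 m² at 2.5%; over-quota: 2,450 m² at 15.5%.
Pro-rata value split: in-quota = €926,235.07 × 3,813/6,263 = €563,904.57; over-quota = €926,235.07 − €563,904.57 = €362,330.50.
In-quota duty = €563,904.57 × 2.5% = €14,097.61. Over-quota duty = €362,330.50 × 15.5% = €56,161.23.
Line duty = €14,097.61 + €56,161.23 = €70,258.84.
Total = €0.00 + €186,655.79 + €70,258.84 = €256,914.63.

€256,914.63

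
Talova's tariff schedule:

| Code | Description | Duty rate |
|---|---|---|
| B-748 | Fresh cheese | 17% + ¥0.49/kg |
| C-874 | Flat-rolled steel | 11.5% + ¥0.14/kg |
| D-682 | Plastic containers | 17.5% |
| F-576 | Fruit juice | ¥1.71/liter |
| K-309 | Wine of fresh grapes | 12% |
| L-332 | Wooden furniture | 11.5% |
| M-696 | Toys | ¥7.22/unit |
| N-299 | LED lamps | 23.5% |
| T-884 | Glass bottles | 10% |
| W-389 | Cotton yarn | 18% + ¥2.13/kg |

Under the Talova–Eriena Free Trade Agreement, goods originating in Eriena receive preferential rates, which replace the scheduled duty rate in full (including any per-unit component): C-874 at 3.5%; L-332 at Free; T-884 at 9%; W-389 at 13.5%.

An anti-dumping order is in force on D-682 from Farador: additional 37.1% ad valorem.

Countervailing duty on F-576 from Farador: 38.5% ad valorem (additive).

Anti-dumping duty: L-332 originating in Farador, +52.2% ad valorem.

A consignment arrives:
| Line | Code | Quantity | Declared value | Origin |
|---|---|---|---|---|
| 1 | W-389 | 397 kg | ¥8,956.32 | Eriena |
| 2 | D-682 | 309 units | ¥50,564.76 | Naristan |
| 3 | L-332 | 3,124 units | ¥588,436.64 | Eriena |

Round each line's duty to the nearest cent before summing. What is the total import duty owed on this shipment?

¥10,057.93

Line 1 (W-389, Eriena, 397 kg, ¥8,956.32):
Base rate for W-389 is 18% + ¥2.13/kg.
Origin Eriena qualifies under the Talova–Eriena agreement and W-389 is covered: preferential rate 13.5% applies instead.
Duty = ¥8,956.32 × 13.5% = ¥1,209.10.
Line 2 (D-682, Naristan, 309 units, ¥50,564.76):
Base rate for D-682 is 17.5%.
The additional-duty order on D-682 targets Farador, not Naristan; it does not apply.
Duty = ¥50,564.76 × 17.5% = ¥8,848.83.
Line 3 (L-332, Eriena, 3,124 units, ¥588,436.64):
Base rate for L-332 is 11.5%.
Origin Eriena qualifies under the Talova–Eriena agreement and L-332 is covered: preferential rate Free applies instead.
The additional-duty order on L-332 targets Farador, not Eriena; it does not apply.
Duty = ¥588,436.64 × 0% = ¥0.00.
Total = ¥1,209.10 + ¥8,848.83 + ¥0.00 = ¥10,057.93.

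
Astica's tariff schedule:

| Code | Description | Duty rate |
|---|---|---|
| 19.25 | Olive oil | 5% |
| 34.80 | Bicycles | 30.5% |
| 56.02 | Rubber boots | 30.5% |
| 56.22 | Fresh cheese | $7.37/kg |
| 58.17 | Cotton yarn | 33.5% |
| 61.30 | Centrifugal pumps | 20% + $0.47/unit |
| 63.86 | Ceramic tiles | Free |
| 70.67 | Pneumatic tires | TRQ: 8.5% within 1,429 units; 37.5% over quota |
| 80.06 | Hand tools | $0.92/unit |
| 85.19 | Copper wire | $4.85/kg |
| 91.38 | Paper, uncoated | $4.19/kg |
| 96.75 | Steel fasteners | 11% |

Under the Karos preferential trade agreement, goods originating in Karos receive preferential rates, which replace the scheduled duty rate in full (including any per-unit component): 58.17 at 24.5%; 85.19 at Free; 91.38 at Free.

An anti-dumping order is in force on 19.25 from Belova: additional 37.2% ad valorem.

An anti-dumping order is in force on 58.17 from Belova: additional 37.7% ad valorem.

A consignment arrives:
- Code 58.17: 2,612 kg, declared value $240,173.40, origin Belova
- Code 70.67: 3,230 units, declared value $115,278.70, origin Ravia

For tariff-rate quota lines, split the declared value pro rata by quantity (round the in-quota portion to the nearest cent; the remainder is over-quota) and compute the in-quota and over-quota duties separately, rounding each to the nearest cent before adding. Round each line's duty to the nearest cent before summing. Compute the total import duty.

Line 1 (58.17, Belova, 2,612 kg, $240,173.40):
Base rate for 58.17 is 33.5%.
58.17 has an FTA preferential rate, but origin Belova is not Karos; base rate stands.
Additional duty on 58.17 from Belova: +37.7%. Applied ad valorem rate: 33.5% + 37.7% = 71.2%.
Duty = $240,173.40 × 71.2% = $171,003.46.
Line 2 (70.67, Ravia, 3,230 units, $115,278.70):
Code 70.67 is under a tariff-rate quota (threshold 1,429 units). In-quota: 1,429 units at 8.5%; over-quota: 1,801 units at 37.5%.
Pro-rata value split: in-quota = $115,278.70 × 1,429/3,230 = $51,001.01; over-quota = $115,278.70 − $51,001.01 = $64,277.69.
In-quota duty = $51,001.01 × 8.5% = $4,335.09. Over-quota duty = $64,277.69 × 37.5% = $24,104.13.
Line duty = $4,335.09 + $24,104.13 = $28,439.22.
Total = $171,003.46 + $28,439.22 = $199,442.68.

$199,442.68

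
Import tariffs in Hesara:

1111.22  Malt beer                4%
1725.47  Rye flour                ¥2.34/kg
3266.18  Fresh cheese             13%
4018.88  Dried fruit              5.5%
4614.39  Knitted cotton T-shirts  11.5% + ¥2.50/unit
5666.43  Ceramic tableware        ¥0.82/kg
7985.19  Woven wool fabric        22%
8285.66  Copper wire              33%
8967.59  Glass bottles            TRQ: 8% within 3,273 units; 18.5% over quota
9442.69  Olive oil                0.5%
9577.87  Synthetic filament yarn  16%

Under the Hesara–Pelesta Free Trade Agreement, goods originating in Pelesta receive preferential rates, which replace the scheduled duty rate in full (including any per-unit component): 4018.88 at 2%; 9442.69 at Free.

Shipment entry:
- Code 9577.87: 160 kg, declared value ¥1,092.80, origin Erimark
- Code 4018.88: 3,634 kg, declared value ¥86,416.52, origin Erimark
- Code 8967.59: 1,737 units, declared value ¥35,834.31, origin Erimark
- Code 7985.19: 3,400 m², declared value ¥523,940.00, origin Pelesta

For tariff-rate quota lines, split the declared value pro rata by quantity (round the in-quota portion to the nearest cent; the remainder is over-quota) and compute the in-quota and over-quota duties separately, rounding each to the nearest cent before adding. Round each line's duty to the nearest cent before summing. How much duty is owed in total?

Line 1 (9577.87, Erimark, 160 kg, ¥1,092.80):
Base rate for 9577.87 is 16%.
Duty = ¥1,092.80 × 16% = ¥174.85.
Line 2 (4018.88, Erimark, 3,634 kg, ¥86,416.52):
Base rate for 4018.88 is 5.5%.
4018.88 has an FTA preferential rate, but origin Erimark is not Pelesta; base rate stands.
Duty = ¥86,416.52 × 5.5% = ¥4,752.91.
Line 3 (8967.59, Erimark, 1,737 units, ¥35,834.31):
Code 8967.59 is under a tariff-rate quota (threshold 3,273 units). Quantity 1,737 units is within the quota, so the in-quota rate 8% applies to the full value.
Duty = ¥35,834.31 × 8% = ¥2,866.74.
Line 4 (7985.19, Pelesta, 3,400 m², ¥523,940.00):
Base rate for 7985.19 is 22%.
Origin Pelesta is the FTA partner but 7985.19 is not on the preference list; base rate stands.
Duty = ¥523,940.00 × 22% = ¥115,266.80.
Total = ¥174.85 + ¥4,752.91 + ¥2,866.74 + ¥115,266.80 = ¥123,061.30.

¥123,061.30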